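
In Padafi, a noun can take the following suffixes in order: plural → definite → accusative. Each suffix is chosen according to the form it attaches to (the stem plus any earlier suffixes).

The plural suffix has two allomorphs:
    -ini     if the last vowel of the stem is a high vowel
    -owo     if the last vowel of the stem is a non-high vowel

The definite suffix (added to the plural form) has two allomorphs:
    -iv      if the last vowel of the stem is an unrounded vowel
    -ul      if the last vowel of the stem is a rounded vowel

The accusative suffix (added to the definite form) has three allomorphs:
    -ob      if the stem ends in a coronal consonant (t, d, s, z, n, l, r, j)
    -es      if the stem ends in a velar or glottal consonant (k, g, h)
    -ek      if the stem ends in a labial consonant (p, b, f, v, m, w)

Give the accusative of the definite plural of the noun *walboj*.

Since the last vowel of *walboj* is /o/ (a non-high vowel), it takes -owo, giving *walbojowo*.
The plural form *walbojowo*: last vowel = /o/, a rounded vowel → -ul → *walbojowoul*.
Since the final consonant of the definite form *walbojowoul* is /l/ (coronal), it takes -ob, giving *walbojowoulob*.

walbojowoulob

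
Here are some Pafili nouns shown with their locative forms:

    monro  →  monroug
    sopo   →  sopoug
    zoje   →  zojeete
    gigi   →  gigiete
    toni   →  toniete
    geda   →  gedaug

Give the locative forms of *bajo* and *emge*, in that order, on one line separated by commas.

The pattern is front/back vowel harmony: -ete when the last vowel of the stem is a front vowel (*zoje*, *gigi*, *toni*); -ug when the last vowel of the stem is a back vowel (*monro*, *sopo*, *geda*).
The last vowel of *bajo* is /o/, which is a back vowel, so the suffix is -ug, giving *bajoug*.
*emge* — last vowel /e/ (a front vowel) → -ete → *emgeete*.

bajoug, emgeete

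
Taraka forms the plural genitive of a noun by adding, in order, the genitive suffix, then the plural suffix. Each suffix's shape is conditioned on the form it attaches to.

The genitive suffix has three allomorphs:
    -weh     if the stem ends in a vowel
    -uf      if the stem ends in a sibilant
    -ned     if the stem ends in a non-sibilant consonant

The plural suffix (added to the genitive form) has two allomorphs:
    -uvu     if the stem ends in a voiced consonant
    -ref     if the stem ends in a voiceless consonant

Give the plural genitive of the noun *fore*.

forewehref

The final sound of *fore* is /e/, which is a vowel, so the genitive suffix is -weh, giving *foreweh*.
The genitive form *foreweh*: final consonant = /h/, voiceless → -ref → *forewehref*.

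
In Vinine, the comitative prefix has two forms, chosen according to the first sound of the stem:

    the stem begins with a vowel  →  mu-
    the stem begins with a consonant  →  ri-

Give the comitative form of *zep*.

*zep* — first sound /z/ (a consonant) → ri- → *rizep*.

rizep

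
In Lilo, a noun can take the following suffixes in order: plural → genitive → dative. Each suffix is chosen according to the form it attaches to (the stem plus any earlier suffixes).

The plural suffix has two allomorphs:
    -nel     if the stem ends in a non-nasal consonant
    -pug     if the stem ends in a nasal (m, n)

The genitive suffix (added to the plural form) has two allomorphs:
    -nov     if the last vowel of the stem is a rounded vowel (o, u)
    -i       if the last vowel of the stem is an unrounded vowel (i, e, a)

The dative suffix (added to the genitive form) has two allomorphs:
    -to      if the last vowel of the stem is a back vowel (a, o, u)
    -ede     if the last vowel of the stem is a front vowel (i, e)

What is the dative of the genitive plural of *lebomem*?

*lebomem*: final consonant = /m/, a nasal → -pug → *lebomempug*.
The plural form *lebomempug* — last vowel /u/ (a rounded vowel) → -nov → *lebomempugnov*.
Since the last vowel of the genitive form *lebomempugnov* is /o/ (a back vowel), it takes -to, giving *lebomempugnovto*.

lebomempugnovto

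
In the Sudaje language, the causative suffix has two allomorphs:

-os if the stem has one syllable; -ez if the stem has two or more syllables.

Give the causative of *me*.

meos

*me* (one syllable) → -os → *meos*.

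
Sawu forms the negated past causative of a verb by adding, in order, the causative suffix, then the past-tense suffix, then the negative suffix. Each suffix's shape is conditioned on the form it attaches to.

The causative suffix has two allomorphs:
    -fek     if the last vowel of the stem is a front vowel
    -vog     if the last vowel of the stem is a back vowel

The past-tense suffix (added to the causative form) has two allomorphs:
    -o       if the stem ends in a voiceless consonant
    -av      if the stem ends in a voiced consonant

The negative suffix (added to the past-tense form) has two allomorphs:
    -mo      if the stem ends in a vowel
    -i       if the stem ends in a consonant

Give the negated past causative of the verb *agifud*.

agifudvogavi

*agifud*: last vowel = /u/, a back vowel → -vog → *agifudvog*.
Since the final consonant of the causative form *agifudvog* is /g/ (voiced), it takes -av, giving *agifudvogav*.
The final sound of the past-tense form *agifudvogav* is /v/, which is a consonant, so the negative suffix is -i, giving *agifudvogavi*.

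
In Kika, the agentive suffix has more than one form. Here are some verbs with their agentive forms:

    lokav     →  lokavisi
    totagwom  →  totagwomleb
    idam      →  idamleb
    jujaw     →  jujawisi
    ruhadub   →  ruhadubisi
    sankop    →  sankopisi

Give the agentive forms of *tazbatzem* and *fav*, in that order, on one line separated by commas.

Looking at the final consonant of each stem: -leb when the stem ends in a nasal (*totagwom*, *idam*); -isi when the stem ends in a non-nasal consonant (*lokav*, *jujaw*, *ruhadub*, *sankop*).
The final consonant of *tazbatzem* is /m/, which is a nasal, so the suffix is -leb, giving *tazbatzemleb*.
*fav* — final consonant /v/ (non-nasal) → -isi → *favisi*.

tazbatzemleb, favisi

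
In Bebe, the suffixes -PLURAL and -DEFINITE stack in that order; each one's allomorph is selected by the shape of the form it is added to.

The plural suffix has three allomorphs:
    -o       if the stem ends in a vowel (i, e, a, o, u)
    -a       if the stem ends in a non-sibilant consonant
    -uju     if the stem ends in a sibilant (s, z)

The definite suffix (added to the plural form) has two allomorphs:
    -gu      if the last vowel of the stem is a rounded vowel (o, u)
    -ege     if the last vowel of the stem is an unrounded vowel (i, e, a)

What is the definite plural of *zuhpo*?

zuhpoogu

The final sound of *zuhpo* is /o/, which is a vowel, so the plural suffix is -o, giving *zuhpoo*.
The plural form *zuhpoo* — last vowel /o/ (a rounded vowel) → -gu → *zuhpoogu*.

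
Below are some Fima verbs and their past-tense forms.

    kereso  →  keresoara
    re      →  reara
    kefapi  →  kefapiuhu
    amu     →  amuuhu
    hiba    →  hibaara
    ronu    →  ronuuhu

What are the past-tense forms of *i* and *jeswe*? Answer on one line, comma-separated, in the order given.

Looking at the last vowel of each stem: -uhu when the last vowel of the stem is a high vowel (*kefapi*, *amu*, *ronu*); -ara when the last vowel of the stem is a non-high vowel (*kereso*, *re*, *hiba*).
*i*: last vowel = /i/, a high vowel → -uhu → *iuhu*.
*jeswe* — last vowel /e/ (a non-high vowel) → -ara → *jesweara*.

iuhu, jesweara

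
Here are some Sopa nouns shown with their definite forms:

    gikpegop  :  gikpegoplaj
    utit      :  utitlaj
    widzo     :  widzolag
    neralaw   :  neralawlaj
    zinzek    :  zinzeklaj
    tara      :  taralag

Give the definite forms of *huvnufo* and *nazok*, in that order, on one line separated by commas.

The alternation tracks the final sound of the stem — -laj when the stem ends in a consonant (*gikpegop*, *utit*, *neralaw*, *zinzek*); -lag when the stem ends in a vowel (*widzo*, *tara*).
Since the final sound of *huvnufo* is /o/ (a vowel), it takes -lag, giving *huvnufolag*.
The final sound of *nazok* is /k/, which is a consonant, so the suffix is -laj, giving *nazoklaj*.

huvnufolag, nazoklaj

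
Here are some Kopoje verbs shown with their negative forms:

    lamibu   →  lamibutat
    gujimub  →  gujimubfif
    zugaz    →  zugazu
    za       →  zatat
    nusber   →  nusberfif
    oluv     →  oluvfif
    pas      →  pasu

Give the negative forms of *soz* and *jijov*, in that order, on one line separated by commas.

sozu, jijovfif

The suffix is conditioned by the final sound: -u when the stem ends in a sibilant (*zugaz*, *pas*); -fif when the stem ends in a non-sibilant consonant (*gujimub*, *nusber*, *oluv*); -tat when the stem ends in a vowel (*lamibu*, *za*).
*soz*: final sound = /z/, a sibilant → -u → *sozu*.
Since the final sound of *jijov* is /v/ (a non-sibilant consonant), it takes -fif, giving *jijovfif*.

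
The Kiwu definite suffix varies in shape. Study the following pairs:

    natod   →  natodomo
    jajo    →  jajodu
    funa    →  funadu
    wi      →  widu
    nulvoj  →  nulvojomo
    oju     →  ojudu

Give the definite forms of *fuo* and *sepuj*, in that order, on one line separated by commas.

fuodu, sepujomo

The suffix is conditioned by the final sound: -omo when the stem ends in a consonant (*natod*, *nulvoj*); -du when the stem ends in a vowel (*jajo*, *funa*, *wi*, *oju*).
*fuo* — final sound /o/ (a vowel) → -du → *fuodu*.
The final sound of *sepuj* is /j/, which is a consonant, so the suffix is -omo, giving *sepujomo*.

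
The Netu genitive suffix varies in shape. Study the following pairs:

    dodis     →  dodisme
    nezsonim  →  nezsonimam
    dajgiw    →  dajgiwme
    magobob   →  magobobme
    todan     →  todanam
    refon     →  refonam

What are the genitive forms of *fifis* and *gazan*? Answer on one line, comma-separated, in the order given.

Looking at the final consonant of each stem: -am when the stem ends in a nasal (*nezsonim*, *todan*, *refon*); -me when the stem ends in a non-nasal consonant (*dodis*, *dajgiw*, *magobob*).
*fifis*: final consonant = /s/, non-nasal → -me → *fifisme*.
The final consonant of *gazan* is /n/, which is a nasal, so the suffix is -am, giving *gazanam*.

fifisme, gazanam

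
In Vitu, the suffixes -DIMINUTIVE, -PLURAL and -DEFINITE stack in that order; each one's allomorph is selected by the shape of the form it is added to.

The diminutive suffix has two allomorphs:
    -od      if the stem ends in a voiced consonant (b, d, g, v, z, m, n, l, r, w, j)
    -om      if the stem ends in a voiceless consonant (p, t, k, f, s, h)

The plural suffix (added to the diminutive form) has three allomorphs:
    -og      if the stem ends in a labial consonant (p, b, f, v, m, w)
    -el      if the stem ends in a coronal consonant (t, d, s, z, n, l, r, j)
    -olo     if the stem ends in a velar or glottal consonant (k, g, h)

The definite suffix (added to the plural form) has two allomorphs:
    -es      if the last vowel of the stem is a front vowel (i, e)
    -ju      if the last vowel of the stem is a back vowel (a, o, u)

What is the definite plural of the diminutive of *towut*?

towutomogju

The final consonant of *towut* is /t/, which is voiceless, so the diminutive suffix is -om, giving *towutom*.
Since the final consonant of the diminutive form *towutom* is /m/ (labial), it takes -og, giving *towutomog*.
Since the last vowel of the plural form *towutomog* is /o/ (a back vowel), it takes -ju, giving *towutomogju*.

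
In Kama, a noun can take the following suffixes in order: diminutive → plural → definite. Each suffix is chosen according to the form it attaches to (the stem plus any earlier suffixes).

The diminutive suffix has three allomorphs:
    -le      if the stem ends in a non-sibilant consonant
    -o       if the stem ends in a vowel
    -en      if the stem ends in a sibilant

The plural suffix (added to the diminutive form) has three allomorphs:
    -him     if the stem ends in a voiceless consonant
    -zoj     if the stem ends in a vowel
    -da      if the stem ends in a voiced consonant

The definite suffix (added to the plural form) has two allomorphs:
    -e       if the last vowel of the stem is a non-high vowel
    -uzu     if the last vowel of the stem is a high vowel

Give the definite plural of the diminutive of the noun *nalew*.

*nalew* — final sound /w/ (a non-sibilant consonant) → -le → *nalewle*.
The final sound of the diminutive form *nalewle* is /e/, which is a vowel, so the plural suffix is -zoj, giving *nalewlezoj*.
The plural form *nalewlezoj* — last vowel /o/ (a non-high vowel) → -e → *nalewlezoje*.

nalewlezoje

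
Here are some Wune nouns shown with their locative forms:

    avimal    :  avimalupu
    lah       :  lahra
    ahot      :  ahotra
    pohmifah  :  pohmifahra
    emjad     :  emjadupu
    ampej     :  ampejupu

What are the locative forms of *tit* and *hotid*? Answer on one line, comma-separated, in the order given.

titra, hotidupu

The pattern is voicing of the final consonant: -ra when the stem ends in a voiceless consonant (*lah*, *ahot*, *pohmifah*); -upu when the stem ends in a voiced consonant (*avimal*, *emjad*, *ampej*).
Since the final consonant of *tit* is /t/ (voiceless), it takes -ra, giving *titra*.
*hotid* — final consonant /d/ (voiced) → -upu → *hotidupu*.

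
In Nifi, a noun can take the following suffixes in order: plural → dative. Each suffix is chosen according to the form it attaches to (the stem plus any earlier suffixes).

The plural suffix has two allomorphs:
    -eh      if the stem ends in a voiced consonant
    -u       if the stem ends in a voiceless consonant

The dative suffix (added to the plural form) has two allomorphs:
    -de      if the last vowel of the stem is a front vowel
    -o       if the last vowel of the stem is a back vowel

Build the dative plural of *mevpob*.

*mevpob*: final consonant = /b/, voiced → -eh → *mevpobeh*.
The plural form *mevpobeh* — last vowel /e/ (a front vowel) → -de → *mevpobehde*.

mevpobehde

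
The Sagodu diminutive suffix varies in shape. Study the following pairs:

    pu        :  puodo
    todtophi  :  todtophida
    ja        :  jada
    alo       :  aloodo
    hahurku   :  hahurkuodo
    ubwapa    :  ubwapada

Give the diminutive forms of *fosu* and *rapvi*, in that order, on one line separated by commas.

Looking at the last vowel of each stem: -odo when the last vowel of the stem is a rounded vowel (*pu*, *alo*, *hahurku*); -da when the last vowel of the stem is an unrounded vowel (*todtophi*, *ja*, *ubwapa*).
The last vowel of *fosu* is /u/, which is a rounded vowel, so the suffix is -odo, giving *fosuodo*.
*rapvi* — last vowel /i/ (an unrounded vowel) → -da → *rapvida*.

fosuodo, rapvida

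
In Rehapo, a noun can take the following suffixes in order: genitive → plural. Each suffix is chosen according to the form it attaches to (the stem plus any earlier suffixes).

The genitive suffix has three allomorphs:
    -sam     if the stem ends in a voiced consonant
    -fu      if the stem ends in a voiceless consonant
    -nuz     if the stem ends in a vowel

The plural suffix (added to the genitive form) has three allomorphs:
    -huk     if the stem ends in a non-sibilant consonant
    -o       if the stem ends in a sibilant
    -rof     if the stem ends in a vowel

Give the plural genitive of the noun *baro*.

Since the final sound of *baro* is /o/ (a vowel), it takes -nuz, giving *baronuz*.
Since the final sound of the genitive form *baronuz* is /z/ (a sibilant), it takes -o, giving *baronuzo*.

baronuzo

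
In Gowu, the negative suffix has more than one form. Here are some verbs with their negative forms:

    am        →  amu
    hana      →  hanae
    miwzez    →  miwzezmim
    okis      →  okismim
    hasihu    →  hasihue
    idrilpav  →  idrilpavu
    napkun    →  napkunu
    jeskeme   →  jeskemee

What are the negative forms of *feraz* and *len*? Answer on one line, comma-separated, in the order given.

ferazmim, lenu

The alternation tracks the final sound of the stem — -mim when the stem ends in a sibilant (*miwzez*, *okis*); -u when the stem ends in a non-sibilant consonant (*am*, *idrilpav*, *napkun*); -e when the stem ends in a vowel (*hana*, *hasihu*, *jeskeme*).
Since the final sound of *feraz* is /z/ (a sibilant), it takes -mim, giving *ferazmim*.
The final sound of *len* is /n/, which is a non-sibilant consonant, so the suffix is -u, giving *lenu*.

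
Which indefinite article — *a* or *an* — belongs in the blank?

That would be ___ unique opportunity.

a

The indefinite article is chosen by the initial *sound* of the following word, not its spelling.
*unique* begins with the sound /juː/ (u pronounced /juː/) — a consonant sound.
So the article is *a*: That would be a unique opportunity.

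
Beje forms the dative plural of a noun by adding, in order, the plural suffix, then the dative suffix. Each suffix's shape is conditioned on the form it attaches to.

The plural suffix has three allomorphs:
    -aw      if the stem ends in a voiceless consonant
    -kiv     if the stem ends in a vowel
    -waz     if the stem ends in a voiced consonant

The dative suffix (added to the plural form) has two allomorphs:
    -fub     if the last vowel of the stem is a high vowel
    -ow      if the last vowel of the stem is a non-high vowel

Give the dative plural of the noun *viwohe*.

*viwohe*: final sound = /e/, a vowel → -kiv → *viwohekiv*.
Since the last vowel of the plural form *viwohekiv* is /i/ (a high vowel), it takes -fub, giving *viwohekivfub*.

viwohekivfub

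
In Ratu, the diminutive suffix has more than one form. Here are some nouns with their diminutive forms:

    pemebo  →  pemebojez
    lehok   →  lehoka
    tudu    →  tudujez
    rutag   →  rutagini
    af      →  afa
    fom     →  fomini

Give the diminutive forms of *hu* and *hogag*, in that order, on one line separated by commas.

Looking at the final sound of each stem: -a when the stem ends in a voiceless consonant (*lehok*, *af*); -ini when the stem ends in a voiced consonant (*rutag*, *fom*); -jez when the stem ends in a vowel (*pemebo*, *tudu*).
*hu* — final sound /u/ (a vowel) → -jez → *hujez*.
Since the final sound of *hogag* is /g/ (a voiced consonant), it takes -ini, giving *hogagini*.

hujez, hogagini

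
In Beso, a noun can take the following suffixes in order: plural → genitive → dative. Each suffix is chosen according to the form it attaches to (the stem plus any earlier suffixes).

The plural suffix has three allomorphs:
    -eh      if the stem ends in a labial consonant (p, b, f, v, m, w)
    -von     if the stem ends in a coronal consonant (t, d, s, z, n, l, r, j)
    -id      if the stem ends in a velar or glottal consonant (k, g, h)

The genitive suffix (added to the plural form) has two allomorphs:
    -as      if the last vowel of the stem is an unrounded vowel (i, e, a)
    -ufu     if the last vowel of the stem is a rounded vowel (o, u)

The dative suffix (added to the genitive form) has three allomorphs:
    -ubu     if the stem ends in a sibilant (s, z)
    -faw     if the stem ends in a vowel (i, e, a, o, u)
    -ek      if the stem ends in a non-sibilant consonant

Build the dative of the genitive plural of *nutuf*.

The final consonant of *nutuf* is /f/, which is labial, so the plural suffix is -eh, giving *nutufeh*.
Since the last vowel of the plural form *nutufeh* is /e/ (an unrounded vowel), it takes -as, giving *nutufehas*.
The genitive form *nutufehas*: final sound = /s/, a sibilant → -ubu → *nutufehasubu*.

nutufehasubu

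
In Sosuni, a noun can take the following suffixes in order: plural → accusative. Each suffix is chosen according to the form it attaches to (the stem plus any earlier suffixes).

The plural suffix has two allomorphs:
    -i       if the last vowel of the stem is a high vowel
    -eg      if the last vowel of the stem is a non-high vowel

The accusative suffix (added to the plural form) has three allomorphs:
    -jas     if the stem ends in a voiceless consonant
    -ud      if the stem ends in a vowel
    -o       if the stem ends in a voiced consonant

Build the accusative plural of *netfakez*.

netfakezego

The last vowel of *netfakez* is /e/, which is a non-high vowel, so the plural suffix is -eg, giving *netfakezeg*.
Since the final sound of the plural form *netfakezeg* is /g/ (a voiced consonant), it takes -o, giving *netfakezego*.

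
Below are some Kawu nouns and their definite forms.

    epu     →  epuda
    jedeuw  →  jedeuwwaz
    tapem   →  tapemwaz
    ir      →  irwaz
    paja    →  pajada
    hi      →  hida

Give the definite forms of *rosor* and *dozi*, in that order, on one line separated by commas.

Looking at the final sound of each stem: -waz when the stem ends in a consonant (*jedeuw*, *tapem*, *ir*); -da when the stem ends in a vowel (*epu*, *paja*, *hi*).
The final sound of *rosor* is /r/, which is a consonant, so the suffix is -waz, giving *rosorwaz*.
*dozi*: final sound = /i/, a vowel → -da → *dozida*.

rosorwaz, dozida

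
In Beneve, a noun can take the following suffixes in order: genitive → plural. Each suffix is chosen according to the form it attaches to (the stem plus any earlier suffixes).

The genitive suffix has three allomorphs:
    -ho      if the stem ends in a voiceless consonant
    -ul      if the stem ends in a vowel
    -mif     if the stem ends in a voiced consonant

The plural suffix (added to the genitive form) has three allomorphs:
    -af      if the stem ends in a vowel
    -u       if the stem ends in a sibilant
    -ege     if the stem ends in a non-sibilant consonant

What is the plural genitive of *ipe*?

*ipe* — final sound /e/ (a vowel) → -ul → *ipeul*.
The genitive form *ipeul*: final sound = /l/, a non-sibilant consonant → -ege → *ipeulege*.

ipeulege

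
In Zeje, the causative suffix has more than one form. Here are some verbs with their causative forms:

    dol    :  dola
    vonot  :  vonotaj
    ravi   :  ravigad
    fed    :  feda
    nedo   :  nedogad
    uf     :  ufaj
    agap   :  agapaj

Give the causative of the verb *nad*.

nada

Looking at the final sound of each stem: -aj when the stem ends in a voiceless consonant (*vonot*, *uf*, *agap*); -a when the stem ends in a voiced consonant (*dol*, *fed*); -gad when the stem ends in a vowel (*ravi*, *nedo*).
The final sound of *nad* is /d/, which is a voiced consonant, so the suffix is -a, giving *nada*.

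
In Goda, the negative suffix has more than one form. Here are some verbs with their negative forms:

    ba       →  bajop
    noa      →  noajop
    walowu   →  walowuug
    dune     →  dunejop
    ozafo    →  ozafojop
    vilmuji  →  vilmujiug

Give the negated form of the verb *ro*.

The pattern is height harmony: -ug when the last vowel of the stem is a high vowel (*walowu*, *vilmuji*); -jop when the last vowel of the stem is a non-high vowel (*ba*, *noa*, *dune*, *ozafo*).
The last vowel of *ro* is /o/, which is a non-high vowel, so the suffix is -jop, giving *rojop*.

rojop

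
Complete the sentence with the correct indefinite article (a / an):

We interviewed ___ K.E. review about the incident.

The indefinite article is chosen by the initial *sound* of the following word, not its spelling.
The initialism *K.E.* is read letter by letter; the first letter, K, is pronounced /keɪ/, which begins with a consonant sound.
So the article is *a*: We interviewed a K.E. review about the incident.

a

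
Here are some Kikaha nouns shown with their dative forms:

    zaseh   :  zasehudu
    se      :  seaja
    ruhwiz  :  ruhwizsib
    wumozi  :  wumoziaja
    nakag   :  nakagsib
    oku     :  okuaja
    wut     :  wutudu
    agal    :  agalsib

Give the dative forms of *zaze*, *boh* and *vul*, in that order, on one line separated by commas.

zazeaja, bohudu, vulsib

The suffix is conditioned by the final sound: -udu when the stem ends in a voiceless consonant (*zaseh*, *wut*); -sib when the stem ends in a voiced consonant (*ruhwiz*, *nakag*, *agal*); -aja when the stem ends in a vowel (*se*, *wumozi*, *oku*).
Since the final sound of *zaze* is /e/ (a vowel), it takes -aja, giving *zazeaja*.
Since the final sound of *boh* is /h/ (a voiceless consonant), it takes -udu, giving *bohudu*.
The final sound of *vul* is /l/, which is a voiced consonant, so the suffix is -sib, giving *vulsib*.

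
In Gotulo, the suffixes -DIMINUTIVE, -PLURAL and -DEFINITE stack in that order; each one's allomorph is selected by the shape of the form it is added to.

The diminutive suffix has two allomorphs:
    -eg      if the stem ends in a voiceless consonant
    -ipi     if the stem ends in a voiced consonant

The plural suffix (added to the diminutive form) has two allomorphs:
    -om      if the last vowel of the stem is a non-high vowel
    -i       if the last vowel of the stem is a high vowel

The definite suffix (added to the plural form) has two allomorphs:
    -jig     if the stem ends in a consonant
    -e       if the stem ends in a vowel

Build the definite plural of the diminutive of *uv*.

*uv*: final consonant = /v/, voiced → -ipi → *uvipi*.
The last vowel of the diminutive form *uvipi* is /i/, which is a high vowel, so the plural suffix is -i, giving *uvipii*.
The final sound of the plural form *uvipii* is /i/, which is a vowel, so the definite suffix is -e, giving *uvipiie*.

uvipiie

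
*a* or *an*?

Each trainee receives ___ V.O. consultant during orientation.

a

The indefinite article is chosen by the initial *sound* of the following word, not its spelling.
The initialism *V.O.* is read letter by letter; the first letter, V, is pronounced /viː/, which begins with a consonant sound.
So the article is *a*: Each trainee receives a V.O. consultant during orientation.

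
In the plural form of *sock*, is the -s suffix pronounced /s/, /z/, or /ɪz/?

/s/

The stem *sock* ends in a voiceless non-sibilant consonant.
The plural suffix surfaces as /ɪz/ after sibilants, /s/ after other voiceless consonants, and /z/ after other voiced sounds.
So the plural -s on *sock* is pronounced /s/.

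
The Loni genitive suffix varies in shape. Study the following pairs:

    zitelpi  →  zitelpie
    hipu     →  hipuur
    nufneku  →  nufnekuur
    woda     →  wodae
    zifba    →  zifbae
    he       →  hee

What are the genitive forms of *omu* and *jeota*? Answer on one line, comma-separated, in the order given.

omuur, jeotae

Looking at the last vowel of each stem: -ur when the last vowel of the stem is a rounded vowel (*hipu*, *nufneku*); -e when the last vowel of the stem is an unrounded vowel (*zitelpi*, *woda*, *zifba*, *he*).
*omu* — last vowel /u/ (a rounded vowel) → -ur → *omuur*.
*jeota* — last vowel /a/ (an unrounded vowel) → -e → *jeotae*.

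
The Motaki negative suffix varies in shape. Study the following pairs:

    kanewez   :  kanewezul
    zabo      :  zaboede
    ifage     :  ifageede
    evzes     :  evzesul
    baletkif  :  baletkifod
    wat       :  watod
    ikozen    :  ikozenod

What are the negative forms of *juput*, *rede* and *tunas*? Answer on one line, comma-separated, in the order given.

juputod, redeede, tunasul

The alternation tracks the final sound of the stem — -ul when the stem ends in a sibilant (*kanewez*, *evzes*); -od when the stem ends in a non-sibilant consonant (*baletkif*, *wat*, *ikozen*); -ede when the stem ends in a vowel (*zabo*, *ifage*).
*juput*: final sound = /t/, a non-sibilant consonant → -od → *juputod*.
The final sound of *rede* is /e/, which is a vowel, so the suffix is -ede, giving *redeede*.
*tunas* — final sound /s/ (a sibilant) → -ul → *tunasul*.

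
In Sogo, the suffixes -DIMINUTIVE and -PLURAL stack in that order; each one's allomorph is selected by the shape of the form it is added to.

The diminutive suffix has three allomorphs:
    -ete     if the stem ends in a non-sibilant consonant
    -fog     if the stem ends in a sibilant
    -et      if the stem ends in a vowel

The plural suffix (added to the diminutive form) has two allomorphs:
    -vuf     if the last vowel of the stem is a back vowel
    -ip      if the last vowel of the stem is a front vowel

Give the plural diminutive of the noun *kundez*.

*kundez*: final sound = /z/, a sibilant → -fog → *kundezfog*.
The diminutive form *kundezfog* — last vowel /o/ (a back vowel) → -vuf → *kundezfogvuf*.

kundezfogvuf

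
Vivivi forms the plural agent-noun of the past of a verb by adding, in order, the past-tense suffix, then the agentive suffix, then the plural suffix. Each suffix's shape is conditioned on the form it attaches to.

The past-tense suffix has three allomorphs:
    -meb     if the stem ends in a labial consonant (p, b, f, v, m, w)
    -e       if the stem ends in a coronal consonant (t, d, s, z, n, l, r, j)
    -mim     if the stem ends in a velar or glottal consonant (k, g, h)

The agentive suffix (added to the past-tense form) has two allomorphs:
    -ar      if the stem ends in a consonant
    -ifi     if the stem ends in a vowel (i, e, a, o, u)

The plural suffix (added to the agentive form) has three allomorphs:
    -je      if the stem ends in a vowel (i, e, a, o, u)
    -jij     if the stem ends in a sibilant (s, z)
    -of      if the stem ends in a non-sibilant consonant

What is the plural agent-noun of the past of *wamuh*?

Since the final consonant of *wamuh* is /h/ (velar/glottal), it takes -mim, giving *wamuhmim*.
The past-tense form *wamuhmim* — final sound /m/ (a consonant) → -ar → *wamuhmimar*.
Since the final sound of the agentive form *wamuhmimar* is /r/ (a non-sibilant consonant), it takes -of, giving *wamuhmimarof*.

wamuhmimarof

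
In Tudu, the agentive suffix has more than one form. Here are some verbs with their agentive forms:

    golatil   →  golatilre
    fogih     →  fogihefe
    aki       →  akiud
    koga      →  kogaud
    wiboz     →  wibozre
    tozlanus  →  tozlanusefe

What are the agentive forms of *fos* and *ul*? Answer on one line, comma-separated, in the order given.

fosefe, ulre

Looking at the final sound of each stem: -efe when the stem ends in a voiceless consonant (*fogih*, *tozlanus*); -re when the stem ends in a voiced consonant (*golatil*, *wiboz*); -ud when the stem ends in a vowel (*aki*, *koga*).
Since the final sound of *fos* is /s/ (a voiceless consonant), it takes -efe, giving *fosefe*.
Since the final sound of *ul* is /l/ (a voiced consonant), it takes -re, giving *ulre*.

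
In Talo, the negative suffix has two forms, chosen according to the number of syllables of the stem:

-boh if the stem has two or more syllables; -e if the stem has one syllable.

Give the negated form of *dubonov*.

*dubonov* (3 syllables) → -boh → *dubonovboh*.

dubonovboh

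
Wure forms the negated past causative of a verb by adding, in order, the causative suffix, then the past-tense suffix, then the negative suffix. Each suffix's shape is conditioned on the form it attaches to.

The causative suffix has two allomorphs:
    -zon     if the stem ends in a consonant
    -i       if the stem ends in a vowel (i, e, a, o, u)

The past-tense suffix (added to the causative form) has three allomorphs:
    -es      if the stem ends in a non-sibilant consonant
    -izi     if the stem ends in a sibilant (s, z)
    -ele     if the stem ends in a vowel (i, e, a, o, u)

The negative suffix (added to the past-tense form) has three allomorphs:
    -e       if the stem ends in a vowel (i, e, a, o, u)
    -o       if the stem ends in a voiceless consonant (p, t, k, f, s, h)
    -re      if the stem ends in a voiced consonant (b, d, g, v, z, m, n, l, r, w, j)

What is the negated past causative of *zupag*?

zupagzoneso

The final sound of *zupag* is /g/, which is a consonant, so the causative suffix is -zon, giving *zupagzon*.
The final sound of the causative form *zupagzon* is /n/, which is a non-sibilant consonant, so the past-tense suffix is -es, giving *zupagzones*.
The past-tense form *zupagzones*: final sound = /s/, a voiceless consonant → -o → *zupagzoneso*.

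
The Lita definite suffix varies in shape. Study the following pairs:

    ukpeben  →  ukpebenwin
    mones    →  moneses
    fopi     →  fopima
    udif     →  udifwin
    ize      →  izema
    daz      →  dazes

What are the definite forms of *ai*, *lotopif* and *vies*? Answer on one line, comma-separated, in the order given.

Looking at the final sound of each stem: -es when the stem ends in a sibilant (*mones*, *daz*); -win when the stem ends in a non-sibilant consonant (*ukpeben*, *udif*); -ma when the stem ends in a vowel (*fopi*, *ize*).
*ai*: final sound = /i/, a vowel → -ma → *aima*.
*lotopif*: final sound = /f/, a non-sibilant consonant → -win → *lotopifwin*.
*vies* — final sound /s/ (a sibilant) → -es → *vieses*.

aima, lotopifwin, vieses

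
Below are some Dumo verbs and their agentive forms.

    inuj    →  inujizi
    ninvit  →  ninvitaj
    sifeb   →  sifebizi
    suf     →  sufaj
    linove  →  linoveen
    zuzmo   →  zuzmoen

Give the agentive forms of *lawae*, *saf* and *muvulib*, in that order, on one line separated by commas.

Looking at the final sound of each stem: -aj when the stem ends in a voiceless consonant (*ninvit*, *suf*); -izi when the stem ends in a voiced consonant (*inuj*, *sifeb*); -en when the stem ends in a vowel (*linove*, *zuzmo*).
Since the final sound of *lawae* is /e/ (a vowel), it takes -en, giving *lawaeen*.
*saf*: final sound = /f/, a voiceless consonant → -aj → *safaj*.
The final sound of *muvulib* is /b/, which is a voiced consonant, so the suffix is -izi, giving *muvulibizi*.

lawaeen, safaj, muvulibizi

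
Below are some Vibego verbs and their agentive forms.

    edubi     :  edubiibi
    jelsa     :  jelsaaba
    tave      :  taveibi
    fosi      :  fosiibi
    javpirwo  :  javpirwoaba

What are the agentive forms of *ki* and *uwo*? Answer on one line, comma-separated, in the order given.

Looking at the last vowel of each stem: -ibi when the last vowel of the stem is a front vowel (*edubi*, *tave*, *fosi*); -aba when the last vowel of the stem is a back vowel (*jelsa*, *javpirwo*).
Since the last vowel of *ki* is /i/ (a front vowel), it takes -ibi, giving *kiibi*.
*uwo*: last vowel = /o/, a back vowel → -aba → *uwoaba*.

kiibi, uwoaba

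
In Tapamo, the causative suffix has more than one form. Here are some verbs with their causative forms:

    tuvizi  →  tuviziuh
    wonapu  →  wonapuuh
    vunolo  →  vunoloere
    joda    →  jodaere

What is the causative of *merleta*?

The alternation tracks the last vowel of the stem — -uh when the last vowel of the stem is a high vowel (*tuvizi*, *wonapu*); -ere when the last vowel of the stem is a non-high vowel (*vunolo*, *joda*).
Since the last vowel of *merleta* is /a/ (a non-high vowel), it takes -ere, giving *merletaere*.

merletaere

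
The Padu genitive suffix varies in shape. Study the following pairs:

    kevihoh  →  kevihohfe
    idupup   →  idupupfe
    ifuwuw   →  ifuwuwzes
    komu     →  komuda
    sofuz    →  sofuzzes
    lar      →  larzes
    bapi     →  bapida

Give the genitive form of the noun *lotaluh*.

The suffix is conditioned by the final sound: -fe when the stem ends in a voiceless consonant (*kevihoh*, *idupup*); -zes when the stem ends in a voiced consonant (*ifuwuw*, *sofuz*, *lar*); -da when the stem ends in a vowel (*komu*, *bapi*).
The final sound of *lotaluh* is /h/, which is a voiceless consonant, so the suffix is -fe, giving *lotaluhfe*.

lotaluhfe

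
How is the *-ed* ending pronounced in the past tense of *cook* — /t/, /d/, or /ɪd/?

The stem *cook* ends in a voiceless consonant other than /t/.
The -ed suffix is realized as /ɪd/ after /t, d/; as /t/ after other voiceless consonants; and as /d/ after other voiced sounds.
So -ed on *cook* is pronounced /t/.

/t/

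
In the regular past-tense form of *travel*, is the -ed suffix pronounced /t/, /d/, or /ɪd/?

The stem *travel* ends in a voiced sound other than /d/.
The -ed suffix is realized as /ɪd/ after /t, d/; as /t/ after other voiceless consonants; and as /d/ after other voiced sounds.
So -ed on *travel* is pronounced /d/.

/d/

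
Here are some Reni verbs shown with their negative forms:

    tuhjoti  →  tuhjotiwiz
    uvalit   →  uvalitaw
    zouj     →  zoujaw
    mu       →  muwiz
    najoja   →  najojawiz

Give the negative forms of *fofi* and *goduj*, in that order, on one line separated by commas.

fofiwiz, godujaw

The alternation tracks the final sound of the stem — -aw when the stem ends in a consonant (*uvalit*, *zouj*); -wiz when the stem ends in a vowel (*tuhjoti*, *mu*, *najoja*).
*fofi* — final sound /i/ (a vowel) → -wiz → *fofiwiz*.
The final sound of *goduj* is /j/, which is a consonant, so the suffix is -aw, giving *godujaw*.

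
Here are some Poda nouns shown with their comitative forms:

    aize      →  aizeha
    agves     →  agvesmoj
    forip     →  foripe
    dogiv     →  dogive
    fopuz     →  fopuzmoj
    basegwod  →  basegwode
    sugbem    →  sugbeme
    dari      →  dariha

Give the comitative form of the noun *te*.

Looking at the final sound of each stem: -moj when the stem ends in a sibilant (*agves*, *fopuz*); -e when the stem ends in a non-sibilant consonant (*forip*, *dogiv*, *basegwod*, *sugbem*); -ha when the stem ends in a vowel (*aize*, *dari*).
Since the final sound of *te* is /e/ (a vowel), it takes -ha, giving *teha*.

teha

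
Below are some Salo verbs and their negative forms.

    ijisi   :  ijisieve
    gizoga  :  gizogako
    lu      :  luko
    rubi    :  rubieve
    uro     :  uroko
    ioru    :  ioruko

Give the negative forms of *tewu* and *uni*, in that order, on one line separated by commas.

tewuko, unieve

Looking at the last vowel of each stem: -eve when the last vowel of the stem is a front vowel (*ijisi*, *rubi*); -ko when the last vowel of the stem is a back vowel (*gizoga*, *lu*, *uro*, *ioru*).
*tewu*: last vowel = /u/, a back vowel → -ko → *tewuko*.
*uni* — last vowel /i/ (a front vowel) → -eve → *unieve*.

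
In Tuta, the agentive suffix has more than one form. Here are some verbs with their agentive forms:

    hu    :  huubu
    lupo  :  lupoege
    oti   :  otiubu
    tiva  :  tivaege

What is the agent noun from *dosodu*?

dosoduubu

The pattern is height harmony: -ubu when the last vowel of the stem is a high vowel (*hu*, *oti*); -ege when the last vowel of the stem is a non-high vowel (*lupo*, *tiva*).
Since the last vowel of *dosodu* is /u/ (a high vowel), it takes -ubu, giving *dosoduubu*.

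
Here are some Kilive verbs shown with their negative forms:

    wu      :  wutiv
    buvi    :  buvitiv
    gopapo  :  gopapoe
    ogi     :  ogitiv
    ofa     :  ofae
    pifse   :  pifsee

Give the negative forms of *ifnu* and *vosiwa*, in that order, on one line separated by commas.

The alternation tracks the last vowel of the stem — -tiv when the last vowel of the stem is a high vowel (*wu*, *buvi*, *ogi*); -e when the last vowel of the stem is a non-high vowel (*gopapo*, *ofa*, *pifse*).
*ifnu* — last vowel /u/ (a high vowel) → -tiv → *ifnutiv*.
Since the last vowel of *vosiwa* is /a/ (a non-high vowel), it takes -e, giving *vosiwae*.

ifnutiv, vosiwae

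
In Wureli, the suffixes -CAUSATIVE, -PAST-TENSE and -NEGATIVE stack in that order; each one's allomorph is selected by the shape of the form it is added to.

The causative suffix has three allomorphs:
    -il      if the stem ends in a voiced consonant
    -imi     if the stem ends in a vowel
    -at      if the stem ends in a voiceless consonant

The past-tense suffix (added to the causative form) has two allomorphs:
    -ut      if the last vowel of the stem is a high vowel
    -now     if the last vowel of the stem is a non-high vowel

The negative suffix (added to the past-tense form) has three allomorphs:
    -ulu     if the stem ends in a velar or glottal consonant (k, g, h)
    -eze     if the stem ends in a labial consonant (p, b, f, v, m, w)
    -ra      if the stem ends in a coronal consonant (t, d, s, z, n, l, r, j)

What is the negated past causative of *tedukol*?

*tedukol*: final sound = /l/, a voiced consonant → -il → *tedukolil*.
The last vowel of the causative form *tedukolil* is /i/, which is a high vowel, so the past-tense suffix is -ut, giving *tedukolilut*.
The past-tense form *tedukolilut* — final consonant /t/ (coronal) → -ra → *tedukolilutra*.

tedukolilutra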